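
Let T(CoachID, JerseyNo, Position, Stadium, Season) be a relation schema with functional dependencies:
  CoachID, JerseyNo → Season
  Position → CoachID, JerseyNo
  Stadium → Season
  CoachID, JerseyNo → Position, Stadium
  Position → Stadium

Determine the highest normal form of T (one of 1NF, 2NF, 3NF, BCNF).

Candidate keys: {CoachID, JerseyNo}, {Position}. Prime attributes: {CoachID, JerseyNo, Position}.
For Stadium → Season we have {Stadium}⁺ = {Season, Stadium}; {Stadium} is not a superkey, so BCNF fails.
Because {Season} is non-prime and the left side of Stadium → Season is not a superkey, the relation is not in 3NF.
No proper subset of a key has a non-prime attribute in its closure, so there is no partial dependency; 2NF holds.

2NF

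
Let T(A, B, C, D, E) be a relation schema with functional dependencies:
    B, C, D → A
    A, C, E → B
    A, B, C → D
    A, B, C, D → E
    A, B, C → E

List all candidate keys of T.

No FD produces {C}, so it must be in every candidate key.
{A, B, C}⁺ = {A, B, C, D, E}, which is every attribute, so {A, B, C} is a candidate key.
{A, C, E}⁺ = {A, B, C, D, E}, which is every attribute, so {A, C, E} is a candidate key.
{B, C, D}⁺ = {A, B, C, D, E}, which is every attribute, so {B, C, D} is a candidate key.
No proper subset of any of these is a key, and no other minimal superkey exists.

{A, B, C}, {A, C, E}, {B, C, D}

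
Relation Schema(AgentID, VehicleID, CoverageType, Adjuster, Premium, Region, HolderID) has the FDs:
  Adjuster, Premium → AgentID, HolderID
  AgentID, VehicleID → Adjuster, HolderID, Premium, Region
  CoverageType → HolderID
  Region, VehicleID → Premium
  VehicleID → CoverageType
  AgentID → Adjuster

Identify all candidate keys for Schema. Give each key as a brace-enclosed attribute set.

{VehicleID} never appears on the right of any FD, so every key must include it.
{AgentID, VehicleID}⁺ = {Adjuster, AgentID, CoverageType, HolderID, Premium, Region, VehicleID} — all of the relation — so {AgentID, VehicleID} is a candidate key.
{Adjuster, Premium, VehicleID}⁺ = {Adjuster, AgentID, CoverageType, HolderID, Premium, Region, VehicleID} — all of the relation — so {Adjuster, Premium, VehicleID} is a candidate key.
{Adjuster, Region, VehicleID}⁺ = {Adjuster, AgentID, CoverageType, HolderID, Premium, Region, VehicleID} — all of the relation — so {Adjuster, Region, VehicleID} is a candidate key.
No proper subset of any of these is a key, and no other minimal superkey exists.

{Adjuster, Premium, VehicleID}, {Adjuster, Region, VehicleID}, {AgentID, VehicleID}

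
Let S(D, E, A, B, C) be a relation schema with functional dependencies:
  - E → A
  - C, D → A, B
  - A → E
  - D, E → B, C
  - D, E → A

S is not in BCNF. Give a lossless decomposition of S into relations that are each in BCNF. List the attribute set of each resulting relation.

Candidate keys of the original relation: {A, D}, {C, D}, {D, E}.
Within {A, B, C, D, E}: {E}⁺ ∩ {A, B, C, D, E} = {A, E}, not the whole set, so E → A violates BCNF; decompose into {A, E} and {B, C, D, E}.
{A, E}: every determinant is a superkey — BCNF.
{B, C, D, E}: every determinant is a superkey — BCNF.

{A, E}; {B, C, D, E}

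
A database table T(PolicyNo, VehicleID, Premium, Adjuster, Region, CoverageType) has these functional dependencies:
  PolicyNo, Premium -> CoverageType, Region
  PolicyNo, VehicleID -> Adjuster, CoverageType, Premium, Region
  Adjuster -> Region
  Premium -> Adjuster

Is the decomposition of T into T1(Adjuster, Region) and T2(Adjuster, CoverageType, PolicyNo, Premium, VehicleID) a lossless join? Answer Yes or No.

The shared attributes are {Adjuster} and {Adjuster}⁺ = {Adjuster, Region}.
This includes all of T1, so the common attributes are a superkey of T1 — the join is lossless.

Yes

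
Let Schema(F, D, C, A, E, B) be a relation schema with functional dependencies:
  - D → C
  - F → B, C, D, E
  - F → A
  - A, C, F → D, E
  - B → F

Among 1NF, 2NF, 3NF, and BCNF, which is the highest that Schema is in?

2NF

Candidate keys: {B}, {F}. Prime attributes: {B, F}.
For D → C we have {D}⁺ = {C, D}; {D} is not a superkey, so BCNF fails.
D → C has non-prime {C} on the right and a non-superkey on the left, so 3NF fails.
Every candidate key is a single attribute, so no partial dependency is possible; 2NF holds.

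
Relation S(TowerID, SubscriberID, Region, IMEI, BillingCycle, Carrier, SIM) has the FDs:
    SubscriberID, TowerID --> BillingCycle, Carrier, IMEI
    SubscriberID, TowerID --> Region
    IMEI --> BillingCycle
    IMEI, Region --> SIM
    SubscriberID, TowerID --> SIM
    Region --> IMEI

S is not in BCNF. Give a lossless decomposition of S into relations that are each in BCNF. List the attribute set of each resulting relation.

Candidate key of the original relation: {SubscriberID, TowerID}.
{BillingCycle, Carrier, IMEI, Region, SIM, SubscriberID, TowerID}: {IMEI} determines {BillingCycle, IMEI} here but is not a superkey — split on IMEI --> BillingCycle, giving {BillingCycle, IMEI} and {Carrier, IMEI, Region, SIM, SubscriberID, TowerID}.
{BillingCycle, IMEI} is in BCNF.
{Carrier, IMEI, Region, SIM, SubscriberID, TowerID}: {IMEI, Region} determines {IMEI, Region, SIM} here but is not a superkey — split on IMEI, Region --> SIM, giving {IMEI, Region, SIM} and {Carrier, IMEI, Region, SubscriberID, TowerID}.
{IMEI, Region, SIM} is in BCNF.
{Carrier, IMEI, Region, SubscriberID, TowerID}: {Region} determines {IMEI, Region} here but is not a superkey — split on Region --> IMEI, giving {IMEI, Region} and {Carrier, Region, SubscriberID, TowerID}.
{IMEI, Region} is in BCNF.
{Carrier, Region, SubscriberID, TowerID} is in BCNF.

{BillingCycle, IMEI}; {Carrier, Region, SubscriberID, TowerID}; {IMEI, Region, SIM}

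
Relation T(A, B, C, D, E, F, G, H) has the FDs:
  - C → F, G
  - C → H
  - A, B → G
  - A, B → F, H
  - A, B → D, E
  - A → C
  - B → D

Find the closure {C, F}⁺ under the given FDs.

{C, F, G, H}

Start with {C, F}.
C → F, G applies; add {G} → now {C, F, G}.
C → H applies; add {H} → now {C, F, G, H}.
No further FD applies.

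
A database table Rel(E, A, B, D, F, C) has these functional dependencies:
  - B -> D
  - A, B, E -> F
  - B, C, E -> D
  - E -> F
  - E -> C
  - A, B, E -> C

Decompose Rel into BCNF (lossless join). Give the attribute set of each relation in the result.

Candidate key of the original relation: {A, B, E}.
{A, B, C, D, E, F}: {B} determines {B, D} here but is not a superkey — split on B -> D, giving {B, D} and {A, B, C, E, F}.
{B, D} is in BCNF.
{A, B, C, E, F}: {B, C, E} determines {B, C, E, F} here but is not a superkey — split on B, C, E -> F, giving {B, C, E, F} and {A, B, C, E}.
{B, C, E, F}: {E} determines {C, E, F} here but is not a superkey — split on E -> C, F, giving {C, E, F} and {B, E}.
{C, E, F} is in BCNF.
{B, E} is in BCNF.
{A, B, C, E}: {E} determines {C, E} here but is not a superkey — split on E -> C, giving {C, E} and {A, B, E}.
{C, E} is in BCNF.
{A, B, E} is in BCNF.

{A, B, E}; {B, D}; {C, E, F}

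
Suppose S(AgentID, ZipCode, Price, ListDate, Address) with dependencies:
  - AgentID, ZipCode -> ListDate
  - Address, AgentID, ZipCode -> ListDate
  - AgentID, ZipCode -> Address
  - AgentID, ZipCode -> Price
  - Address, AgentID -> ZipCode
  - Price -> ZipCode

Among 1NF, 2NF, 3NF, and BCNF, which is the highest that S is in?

Candidate keys: {Address, AgentID}, {AgentID, Price}, {AgentID, ZipCode}. Prime attributes: {Address, AgentID, Price, ZipCode}.
Price -> ZipCode breaks BCNF: {Price}⁺ = {Price, ZipCode}, so {Price} is not a superkey.
Since {ZipCode} ⊆ prime attributes and every other non-superkey FD also has a prime right side, the schema is in 3NF.

3NF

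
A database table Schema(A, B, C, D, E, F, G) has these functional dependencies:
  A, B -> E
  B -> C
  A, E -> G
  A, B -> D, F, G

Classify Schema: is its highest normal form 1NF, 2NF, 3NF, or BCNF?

1NF

Candidate key: {A, B}. Prime attributes: {A, B}.
B -> C: {B}⁺ = {B, C}, which is not all of the attributes, so the left side is not a superkey — BCNF is violated.
Because {C} is non-prime and the left side of B -> C is not a superkey, the relation is not in 3NF.
Since {B} ⊂ {A, B} and {B}⁺ ⊇ {C} with {C} non-prime, there is a partial dependency; 2NF fails.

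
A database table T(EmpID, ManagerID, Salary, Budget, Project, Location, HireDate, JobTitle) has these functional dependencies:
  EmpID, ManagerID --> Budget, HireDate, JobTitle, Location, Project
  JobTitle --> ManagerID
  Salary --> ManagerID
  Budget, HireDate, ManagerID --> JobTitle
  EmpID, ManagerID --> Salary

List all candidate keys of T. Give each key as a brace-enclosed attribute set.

Attributes never on any right-hand side: {EmpID} — every candidate key must contain it.
{EmpID, JobTitle}⁺ = {Budget, EmpID, HireDate, JobTitle, Location, ManagerID, Project, Salary}, which is every attribute, so {EmpID, JobTitle} is a candidate key.
{EmpID, ManagerID}⁺ = {Budget, EmpID, HireDate, JobTitle, Location, ManagerID, Project, Salary}, which is every attribute, so {EmpID, ManagerID} is a candidate key.
{EmpID, Salary}⁺ = {Budget, EmpID, HireDate, JobTitle, Location, ManagerID, Project, Salary}, which is every attribute, so {EmpID, Salary} is a candidate key.
These are minimal and exhaustive — every other superkey contains one of them.

{EmpID, JobTitle}, {EmpID, ManagerID}, {EmpID, Salary}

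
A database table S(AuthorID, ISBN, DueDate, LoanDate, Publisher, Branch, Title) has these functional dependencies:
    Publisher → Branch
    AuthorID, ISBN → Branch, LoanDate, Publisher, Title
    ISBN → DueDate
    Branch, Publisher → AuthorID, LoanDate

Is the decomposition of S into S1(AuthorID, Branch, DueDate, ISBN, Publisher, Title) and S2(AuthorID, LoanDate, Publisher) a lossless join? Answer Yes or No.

S1 ∩ S2 = {AuthorID, Publisher}; its closure under F is {AuthorID, Branch, LoanDate, Publisher}.
This includes all of S2, so the common attributes are a superkey of S2 — the join is lossless.

Yes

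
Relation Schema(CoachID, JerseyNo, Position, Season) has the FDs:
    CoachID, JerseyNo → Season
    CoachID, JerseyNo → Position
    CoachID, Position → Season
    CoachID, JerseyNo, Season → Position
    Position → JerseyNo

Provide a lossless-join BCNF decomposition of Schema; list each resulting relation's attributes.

{CoachID, Position, Season}; {JerseyNo, Position}

Candidate keys of the original relation: {CoachID, JerseyNo}, {CoachID, Position}.
In {CoachID, JerseyNo, Position, Season}, {Position} is not a superkey ({Position}⁺ restricted to this set is {JerseyNo, Position}), so split on Position → JerseyNo into {JerseyNo, Position} and {CoachID, Position, Season}.
{JerseyNo, Position} is in BCNF.
{CoachID, Position, Season} is in BCNF.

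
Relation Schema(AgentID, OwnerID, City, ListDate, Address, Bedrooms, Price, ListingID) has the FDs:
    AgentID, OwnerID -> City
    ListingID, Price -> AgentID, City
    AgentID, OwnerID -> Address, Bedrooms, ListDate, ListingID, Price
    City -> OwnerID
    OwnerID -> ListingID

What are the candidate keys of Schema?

{AgentID, City} is a candidate key since {AgentID, City}⁺ = {Address, AgentID, Bedrooms, City, ListDate, ListingID, OwnerID, Price} covers every attribute.
{AgentID, OwnerID} is a candidate key since {AgentID, OwnerID}⁺ = {Address, AgentID, Bedrooms, City, ListDate, ListingID, OwnerID, Price} covers every attribute.
{City, Price} is a candidate key since {City, Price}⁺ = {Address, AgentID, Bedrooms, City, ListDate, ListingID, OwnerID, Price} covers every attribute.
{ListingID, Price} is a candidate key since {ListingID, Price}⁺ = {Address, AgentID, Bedrooms, City, ListDate, ListingID, OwnerID, Price} covers every attribute.
{OwnerID, Price} is a candidate key since {OwnerID, Price}⁺ = {Address, AgentID, Bedrooms, City, ListDate, ListingID, OwnerID, Price} covers every attribute.
No proper subset of any of these is a key, and no other minimal superkey exists.

{AgentID, City}, {AgentID, OwnerID}, {City, Price}, {ListingID, Price}, {OwnerID, Price}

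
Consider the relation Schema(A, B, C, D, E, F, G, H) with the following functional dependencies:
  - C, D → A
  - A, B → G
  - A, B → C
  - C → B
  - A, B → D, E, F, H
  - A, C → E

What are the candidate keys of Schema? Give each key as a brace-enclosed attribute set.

{A, B} is a candidate key since {A, B}⁺ = {A, B, C, D, E, F, G, H} covers every attribute.
{A, C} is a candidate key since {A, C}⁺ = {A, B, C, D, E, F, G, H} covers every attribute.
{C, D} is a candidate key since {C, D}⁺ = {A, B, C, D, E, F, G, H} covers every attribute.
These are minimal and exhaustive — every other superkey contains one of them.

{A, B}, {A, C}, {C, D}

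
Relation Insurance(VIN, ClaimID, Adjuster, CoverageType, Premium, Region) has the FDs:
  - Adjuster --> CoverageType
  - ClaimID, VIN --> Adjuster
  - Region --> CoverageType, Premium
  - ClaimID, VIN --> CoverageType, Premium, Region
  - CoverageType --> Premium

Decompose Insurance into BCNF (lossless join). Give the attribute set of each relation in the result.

Candidate key of the original relation: {ClaimID, VIN}.
{Adjuster, ClaimID, CoverageType, Premium, Region, VIN}: {Adjuster} determines {Adjuster, CoverageType, Premium} here but is not a superkey — split on Adjuster --> CoverageType, Premium, giving {Adjuster, CoverageType, Premium} and {Adjuster, ClaimID, Region, VIN}.
{Adjuster, CoverageType, Premium}: {CoverageType} determines {CoverageType, Premium} here but is not a superkey — split on CoverageType --> Premium, giving {CoverageType, Premium} and {Adjuster, CoverageType}.
{CoverageType, Premium} has no BCNF violation.
{Adjuster, CoverageType} has no BCNF violation.
{Adjuster, ClaimID, Region, VIN} has no BCNF violation.

{Adjuster, ClaimID, Region, VIN}; {Adjuster, CoverageType}; {CoverageType, Premium}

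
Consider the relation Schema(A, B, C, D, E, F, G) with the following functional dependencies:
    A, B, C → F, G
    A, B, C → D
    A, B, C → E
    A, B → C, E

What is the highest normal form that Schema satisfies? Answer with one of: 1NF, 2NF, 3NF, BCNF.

BCNF

Candidate key: {A, B}. Prime attributes: {A, B}.
Each dependency's left side is a superkey — BCNF holds.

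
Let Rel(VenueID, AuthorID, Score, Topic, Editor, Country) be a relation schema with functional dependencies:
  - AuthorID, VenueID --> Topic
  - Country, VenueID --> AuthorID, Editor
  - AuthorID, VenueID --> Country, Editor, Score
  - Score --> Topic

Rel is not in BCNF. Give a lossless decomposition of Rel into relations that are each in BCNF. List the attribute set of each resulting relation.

{AuthorID, Country, Editor, Score, VenueID}; {Score, Topic}

Candidate keys of the original relation: {AuthorID, VenueID}, {Country, VenueID}.
Within {AuthorID, Country, Editor, Score, Topic, VenueID}: {Score}⁺ ∩ {AuthorID, Country, Editor, Score, Topic, VenueID} = {Score, Topic}, not the whole set, so Score --> Topic violates BCNF; decompose into {Score, Topic} and {AuthorID, Country, Editor, Score, VenueID}.
{Score, Topic} has no BCNF violation.
{AuthorID, Country, Editor, Score, VenueID} has no BCNF violation.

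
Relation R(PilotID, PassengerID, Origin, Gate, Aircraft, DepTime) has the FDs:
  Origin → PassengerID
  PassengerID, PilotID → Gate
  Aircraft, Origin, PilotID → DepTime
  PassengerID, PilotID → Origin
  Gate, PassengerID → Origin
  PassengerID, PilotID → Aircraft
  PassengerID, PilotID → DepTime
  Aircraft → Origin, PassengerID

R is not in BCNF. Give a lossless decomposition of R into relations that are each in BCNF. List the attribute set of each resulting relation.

{Aircraft, DepTime, Gate, PilotID}; {Aircraft, Origin}; {Origin, PassengerID}

Candidate keys of the original relation: {Aircraft, PilotID}, {Origin, PilotID}, {PassengerID, PilotID}.
{Aircraft, DepTime, Gate, Origin, PassengerID, PilotID}: {Origin} determines {Origin, PassengerID} here but is not a superkey — split on Origin → PassengerID, giving {Origin, PassengerID} and {Aircraft, DepTime, Gate, Origin, PilotID}.
{Origin, PassengerID} is in BCNF.
{Aircraft, DepTime, Gate, Origin, PilotID}: {Aircraft} determines {Aircraft, Origin} here but is not a superkey — split on Aircraft → Origin, giving {Aircraft, Origin} and {Aircraft, DepTime, Gate, PilotID}.
{Aircraft, Origin} is in BCNF.
{Aircraft, DepTime, Gate, PilotID} is in BCNF.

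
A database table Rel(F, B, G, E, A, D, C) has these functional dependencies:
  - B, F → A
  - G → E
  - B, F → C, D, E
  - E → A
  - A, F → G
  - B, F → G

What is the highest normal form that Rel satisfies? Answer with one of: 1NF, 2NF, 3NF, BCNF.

2NF

Candidate key: {B, F}. Prime attributes: {B, F}.
For G → E we have {G}⁺ = {A, E, G}; {G} is not a superkey, so BCNF fails.
Because {E} is non-prime and the left side of G → E is not a superkey, the relation is not in 3NF.
No proper subset of a key has a non-prime attribute in its closure, so there is no partial dependency; 2NF holds.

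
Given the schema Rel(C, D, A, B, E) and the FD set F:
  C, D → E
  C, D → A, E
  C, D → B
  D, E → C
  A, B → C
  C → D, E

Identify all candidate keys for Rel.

{C} is a candidate key since {C}⁺ = {A, B, C, D, E} covers every attribute.
{A, B} is a candidate key since {A, B}⁺ = {A, B, C, D, E} covers every attribute.
{D, E} is a candidate key since {D, E}⁺ = {A, B, C, D, E} covers every attribute.
No proper subset of any of these is a key, and no other minimal superkey exists.

{A, B}, {C}, {D, E}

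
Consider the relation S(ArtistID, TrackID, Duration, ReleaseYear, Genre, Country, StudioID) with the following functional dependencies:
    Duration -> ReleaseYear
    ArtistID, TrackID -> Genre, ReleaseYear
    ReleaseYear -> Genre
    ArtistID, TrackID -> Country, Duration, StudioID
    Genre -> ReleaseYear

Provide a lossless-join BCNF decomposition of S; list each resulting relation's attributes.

Candidate key of the original relation: {ArtistID, TrackID}.
In {ArtistID, Country, Duration, Genre, ReleaseYear, StudioID, TrackID}, {Duration} is not a superkey ({Duration}⁺ restricted to this set is {Duration, Genre, ReleaseYear}), so split on Duration -> Genre, ReleaseYear into {Duration, Genre, ReleaseYear} and {ArtistID, Country, Duration, StudioID, TrackID}.
In {Duration, Genre, ReleaseYear}, {ReleaseYear} is not a superkey ({ReleaseYear}⁺ restricted to this set is {Genre, ReleaseYear}), so split on ReleaseYear -> Genre into {Genre, ReleaseYear} and {Duration, ReleaseYear}.
{Genre, ReleaseYear}: every determinant is a superkey — BCNF.
{Duration, ReleaseYear}: every determinant is a superkey — BCNF.
{ArtistID, Country, Duration, StudioID, TrackID}: every determinant is a superkey — BCNF.

{ArtistID, Country, Duration, StudioID, TrackID}; {Duration, ReleaseYear}; {Genre, ReleaseYear}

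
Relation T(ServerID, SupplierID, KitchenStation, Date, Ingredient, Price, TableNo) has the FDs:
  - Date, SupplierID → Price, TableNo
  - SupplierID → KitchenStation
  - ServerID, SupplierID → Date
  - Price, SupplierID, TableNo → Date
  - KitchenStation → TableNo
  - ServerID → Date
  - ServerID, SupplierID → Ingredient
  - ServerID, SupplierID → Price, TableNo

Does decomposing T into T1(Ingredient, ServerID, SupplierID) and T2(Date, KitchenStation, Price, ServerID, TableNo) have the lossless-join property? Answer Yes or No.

T1 ∩ T2 = {ServerID}; its closure under F is {Date, ServerID}.
The closure covers neither T1 nor T2 entirely; the join is not lossless.

No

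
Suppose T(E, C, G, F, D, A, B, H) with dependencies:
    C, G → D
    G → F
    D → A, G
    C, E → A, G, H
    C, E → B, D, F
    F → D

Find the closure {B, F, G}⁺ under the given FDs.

{A, B, D, F, G}

Start with {B, F, G}.
F → D applies; add {D} → now {B, D, F, G}.
D → A, G applies; add {A} → now {A, B, D, F, G}.
No further FD applies.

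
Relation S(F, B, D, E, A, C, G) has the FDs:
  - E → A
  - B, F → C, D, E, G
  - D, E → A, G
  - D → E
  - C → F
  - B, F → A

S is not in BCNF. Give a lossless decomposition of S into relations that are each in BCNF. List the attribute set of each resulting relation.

{A, E}; {B, C, D}; {C, F}; {D, E, G}

Candidate keys of the original relation: {B, C}, {B, F}.
{A, B, C, D, E, F, G}: {E} determines {A, E} here but is not a superkey — split on E → A, giving {A, E} and {B, C, D, E, F, G}.
{A, E}: every determinant is a superkey — BCNF.
{B, C, D, E, F, G}: {D, E} determines {D, E, G} here but is not a superkey — split on D, E → G, giving {D, E, G} and {B, C, D, E, F}.
{D, E, G}: every determinant is a superkey — BCNF.
{B, C, D, E, F}: {D} determines {D, E} here but is not a superkey — split on D → E, giving {D, E} and {B, C, D, F}.
{D, E}: every determinant is a superkey — BCNF.
{B, C, D, F}: {C} determines {C, F} here but is not a superkey — split on C → F, giving {C, F} and {B, C, D}.
{C, F}: every determinant is a superkey — BCNF.
{B, C, D}: every determinant is a superkey — BCNF.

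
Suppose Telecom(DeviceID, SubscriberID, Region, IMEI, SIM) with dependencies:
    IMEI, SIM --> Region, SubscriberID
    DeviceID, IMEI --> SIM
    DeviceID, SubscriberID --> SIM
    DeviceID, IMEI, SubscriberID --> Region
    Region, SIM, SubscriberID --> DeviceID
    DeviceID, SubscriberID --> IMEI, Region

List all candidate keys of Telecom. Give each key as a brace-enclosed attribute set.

{DeviceID, IMEI}⁺ = {DeviceID, IMEI, Region, SIM, SubscriberID}, which is every attribute, so {DeviceID, IMEI} is a candidate key.
{DeviceID, SubscriberID}⁺ = {DeviceID, IMEI, Region, SIM, SubscriberID}, which is every attribute, so {DeviceID, SubscriberID} is a candidate key.
{IMEI, SIM}⁺ = {DeviceID, IMEI, Region, SIM, SubscriberID}, which is every attribute, so {IMEI, SIM} is a candidate key.
{Region, SIM, SubscriberID}⁺ = {DeviceID, IMEI, Region, SIM, SubscriberID}, which is every attribute, so {Region, SIM, SubscriberID} is a candidate key.
Any other superkey properly contains one of these, so there are no further candidate keys.

{DeviceID, IMEI}, {DeviceID, SubscriberID}, {IMEI, SIM}, {Region, SIM, SubscriberID}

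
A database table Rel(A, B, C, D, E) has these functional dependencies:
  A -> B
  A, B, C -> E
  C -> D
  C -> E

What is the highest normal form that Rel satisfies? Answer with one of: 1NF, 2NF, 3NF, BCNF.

1NF

Candidate key: {A, C}. Prime attributes: {A, C}.
A -> B breaks BCNF: {A}⁺ = {A, B}, so {A} is not a superkey.
A -> B determines the non-prime attribute {B} from a non-superkey — 3NF is violated.
{A} is a proper subset of the key {A, C}, and {A}⁺ contains the non-prime attribute {B} — a partial dependency, so 2NF is violated.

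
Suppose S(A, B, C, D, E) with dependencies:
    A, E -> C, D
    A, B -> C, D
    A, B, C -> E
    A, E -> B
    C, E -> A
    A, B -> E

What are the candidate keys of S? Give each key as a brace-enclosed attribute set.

{A, B}, {A, E}, {C, E}

{A, B}⁺ = {A, B, C, D, E}, which is every attribute, so {A, B} is a candidate key.
{A, E}⁺ = {A, B, C, D, E}, which is every attribute, so {A, E} is a candidate key.
{C, E}⁺ = {A, B, C, D, E}, which is every attribute, so {C, E} is a candidate key.
No proper subset of any of these is a key, and no other minimal superkey exists.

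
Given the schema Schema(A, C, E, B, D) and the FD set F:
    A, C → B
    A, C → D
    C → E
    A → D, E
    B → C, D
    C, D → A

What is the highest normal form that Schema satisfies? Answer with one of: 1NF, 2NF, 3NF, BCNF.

1NF

Candidate keys: {A, C}, {B}, {C, D}. Prime attributes: {A, B, C, D}.
C → E breaks BCNF: {C}⁺ = {C, E}, so {C} is not a superkey.
Because {E} is non-prime and the left side of C → E is not a superkey, the relation is not in 3NF.
{A} is a proper subset of the key {A, C}, and {A}⁺ contains the non-prime attribute {E} — a partial dependency, so 2NF is violated.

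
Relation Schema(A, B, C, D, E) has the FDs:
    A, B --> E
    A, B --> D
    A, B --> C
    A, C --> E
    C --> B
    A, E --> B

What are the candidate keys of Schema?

Attributes never on any right-hand side: {A} — every candidate key must contain it.
Closure of {A, B} is {A, B, C, D, E}, the whole schema; {A, B} is a candidate key.
Closure of {A, C} is {A, B, C, D, E}, the whole schema; {A, C} is a candidate key.
Closure of {A, E} is {A, B, C, D, E}, the whole schema; {A, E} is a candidate key.
No proper subset of any of these is a key, and no other minimal superkey exists.

{A, B}, {A, C}, {A, E}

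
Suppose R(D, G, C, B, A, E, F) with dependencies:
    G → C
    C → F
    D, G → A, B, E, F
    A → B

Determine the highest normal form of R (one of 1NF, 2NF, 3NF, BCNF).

1NF

Candidate key: {D, G}. Prime attributes: {D, G}.
For G → C we have {G}⁺ = {C, F, G}; {G} is not a superkey, so BCNF fails.
Because {C} is non-prime and the left side of G → C is not a superkey, the relation is not in 3NF.
{G} is a proper subset of the key {D, G}, and {G}⁺ contains the non-prime attributes {C, F} — a partial dependency, so 2NF is violated.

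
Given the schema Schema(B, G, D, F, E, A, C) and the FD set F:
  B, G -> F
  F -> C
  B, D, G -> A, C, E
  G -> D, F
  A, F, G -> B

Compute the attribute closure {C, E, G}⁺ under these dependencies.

Start with {C, E, G}.
G -> D, F applies; add {D, F} → now {C, D, E, F, G}.
No further FD applies.

{C, D, E, F, G}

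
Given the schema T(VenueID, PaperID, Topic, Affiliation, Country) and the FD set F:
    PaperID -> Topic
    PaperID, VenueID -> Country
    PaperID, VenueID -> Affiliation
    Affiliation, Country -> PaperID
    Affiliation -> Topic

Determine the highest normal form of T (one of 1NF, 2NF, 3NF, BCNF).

Candidate keys: {Affiliation, Country, VenueID}, {PaperID, VenueID}. Prime attributes: {Affiliation, Country, PaperID, VenueID}.
PaperID -> Topic: {PaperID}⁺ = {PaperID, Topic}, which is not all of the attributes, so the left side is not a superkey — BCNF is violated.
PaperID -> Topic determines the non-prime attribute {Topic} from a non-superkey — 3NF is violated.
{PaperID} is a proper subset of the key {PaperID, VenueID}, and {PaperID}⁺ contains the non-prime attribute {Topic} — a partial dependency, so 2NF is violated.

1NF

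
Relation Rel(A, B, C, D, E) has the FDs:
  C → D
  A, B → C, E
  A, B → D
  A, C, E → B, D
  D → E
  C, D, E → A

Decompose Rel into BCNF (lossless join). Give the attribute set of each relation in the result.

Candidate keys of the original relation: {A, B}, {C}.
In {A, B, C, D, E}, {D} is not a superkey ({D}⁺ restricted to this set is {D, E}), so split on D → E into {D, E} and {A, B, C, D}.
{D, E} has no BCNF violation.
{A, B, C, D} has no BCNF violation.

{A, B, C, D}; {D, E}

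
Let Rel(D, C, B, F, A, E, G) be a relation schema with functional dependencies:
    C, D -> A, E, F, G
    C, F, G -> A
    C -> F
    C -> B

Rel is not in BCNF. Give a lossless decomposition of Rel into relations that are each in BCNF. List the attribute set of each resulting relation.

{A, C, G}; {B, C, F}; {C, D, E, G}

Candidate key of the original relation: {C, D}.
Within {A, B, C, D, E, F, G}: {C, F, G}⁺ ∩ {A, B, C, D, E, F, G} = {A, B, C, F, G}, not the whole set, so C, F, G -> A, B violates BCNF; decompose into {A, B, C, F, G} and {C, D, E, F, G}.
Within {A, B, C, F, G}: {C}⁺ ∩ {A, B, C, F, G} = {B, C, F}, not the whole set, so C -> B, F violates BCNF; decompose into {B, C, F} and {A, C, G}.
{B, C, F} is in BCNF.
{A, C, G} is in BCNF.
Within {C, D, E, F, G}: {C}⁺ ∩ {C, D, E, F, G} = {C, F}, not the whole set, so C -> F violates BCNF; decompose into {C, F} and {C, D, E, G}.
{C, F} is in BCNF.
{C, D, E, G} is in BCNF.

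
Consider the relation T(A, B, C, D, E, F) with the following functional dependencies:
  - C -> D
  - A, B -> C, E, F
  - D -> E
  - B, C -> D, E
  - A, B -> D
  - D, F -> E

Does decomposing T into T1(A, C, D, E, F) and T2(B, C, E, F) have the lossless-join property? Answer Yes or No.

No

The shared attributes are {C, E, F} and {C, E, F}⁺ = {C, D, E, F}.
The closure covers neither T1 nor T2 entirely; the join is not lossless.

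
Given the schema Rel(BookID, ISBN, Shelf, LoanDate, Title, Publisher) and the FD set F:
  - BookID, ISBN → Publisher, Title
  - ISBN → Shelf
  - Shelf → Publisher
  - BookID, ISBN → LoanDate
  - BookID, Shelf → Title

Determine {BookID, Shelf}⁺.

{BookID, Publisher, Shelf, Title}

Start with {BookID, Shelf}.
Shelf → Publisher applies; add {Publisher} → now {BookID, Publisher, Shelf}.
BookID, Shelf → Title applies; add {Title} → now {BookID, Publisher, Shelf, Title}.
No further FD applies.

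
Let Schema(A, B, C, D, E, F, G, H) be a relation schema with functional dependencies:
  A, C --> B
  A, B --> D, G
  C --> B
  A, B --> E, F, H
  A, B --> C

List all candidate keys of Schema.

{A} never appears on the right of any FD, so every key must include it.
{A, B}⁺ = {A, B, C, D, E, F, G, H} — all of the relation — so {A, B} is a candidate key.
{A, C}⁺ = {A, B, C, D, E, F, G, H} — all of the relation — so {A, C} is a candidate key.
These are minimal and exhaustive — every other superkey contains one of them.

{A, B}, {A, C}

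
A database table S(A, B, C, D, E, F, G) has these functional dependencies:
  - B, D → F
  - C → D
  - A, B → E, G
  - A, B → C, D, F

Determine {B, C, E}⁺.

{B, C, D, E, F}

Start with {B, C, E}.
C → D applies; add {D} → now {B, C, D, E}.
B, D → F applies; add {F} → now {B, C, D, E, F}.
No further FD applies.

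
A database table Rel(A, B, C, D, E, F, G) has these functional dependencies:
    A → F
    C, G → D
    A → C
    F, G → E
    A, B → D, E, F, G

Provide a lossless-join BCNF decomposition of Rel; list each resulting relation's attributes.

Candidate key of the original relation: {A, B}.
In {A, B, C, D, E, F, G}, {A} is not a superkey ({A}⁺ restricted to this set is {A, C, F}), so split on A → C, F into {A, C, F} and {A, B, D, E, G}.
{A, C, F}: every determinant is a superkey — BCNF.
In {A, B, D, E, G}, {A, G} is not a superkey ({A, G}⁺ restricted to this set is {A, D, E, G}), so split on A, G → D, E into {A, D, E, G} and {A, B, G}.
{A, D, E, G}: every determinant is a superkey — BCNF.
{A, B, G}: every determinant is a superkey — BCNF.

{A, B, G}; {A, C, F}; {A, D, E, G}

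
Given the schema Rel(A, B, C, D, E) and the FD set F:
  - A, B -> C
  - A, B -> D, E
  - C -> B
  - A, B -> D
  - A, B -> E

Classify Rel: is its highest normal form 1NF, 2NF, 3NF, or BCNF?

Candidate keys: {A, B}, {A, C}. Prime attributes: {A, B, C}.
C -> B breaks BCNF: {C}⁺ = {B, C}, so {C} is not a superkey.
Its right-hand attributes {B} are all prime, as are those of every other non-superkey FD — the relation is in 3NF.

3NF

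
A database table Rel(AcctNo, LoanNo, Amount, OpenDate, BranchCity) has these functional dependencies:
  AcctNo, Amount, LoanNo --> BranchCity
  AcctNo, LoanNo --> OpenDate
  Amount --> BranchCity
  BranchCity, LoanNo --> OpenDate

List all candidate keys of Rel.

{AcctNo, Amount, LoanNo}

Attributes never on any right-hand side: {AcctNo, Amount, LoanNo} — every candidate key must contain all of them.
{AcctNo, Amount, LoanNo}⁺ = {AcctNo, Amount, BranchCity, LoanNo, OpenDate} — all of the relation — so {AcctNo, Amount, LoanNo} is a candidate key.
No other minimal set has full closure, so this is the only candidate key.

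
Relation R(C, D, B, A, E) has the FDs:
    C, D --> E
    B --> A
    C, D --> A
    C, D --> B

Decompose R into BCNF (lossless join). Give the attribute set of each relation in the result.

Candidate key of the original relation: {C, D}.
{A, B, C, D, E}: {B} determines {A, B} here but is not a superkey — split on B --> A, giving {A, B} and {B, C, D, E}.
{A, B} is in BCNF.
{B, C, D, E} is in BCNF.

{A, B}; {B, C, D, E}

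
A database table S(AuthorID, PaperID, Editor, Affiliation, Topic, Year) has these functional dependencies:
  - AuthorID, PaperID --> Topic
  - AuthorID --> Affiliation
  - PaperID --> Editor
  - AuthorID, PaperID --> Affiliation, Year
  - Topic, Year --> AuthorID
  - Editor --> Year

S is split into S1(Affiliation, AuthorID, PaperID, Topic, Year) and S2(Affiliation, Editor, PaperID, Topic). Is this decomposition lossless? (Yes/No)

S1 ∩ S2 = {Affiliation, PaperID, Topic}; its closure under F is {Affiliation, AuthorID, Editor, PaperID, Topic, Year}.
S1 is contained in that closure, so S1 ∩ S2 --> S1 holds and the join is lossless.

Yes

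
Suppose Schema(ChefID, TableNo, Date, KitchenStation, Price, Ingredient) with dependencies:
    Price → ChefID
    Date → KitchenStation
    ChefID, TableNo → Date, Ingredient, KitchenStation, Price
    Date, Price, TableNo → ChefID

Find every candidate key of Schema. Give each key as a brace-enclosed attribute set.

{ChefID, TableNo}, {Price, TableNo}

{TableNo} never appears on the right of any FD, so every key must include it.
{ChefID, TableNo}⁺ = {ChefID, Date, Ingredient, KitchenStation, Price, TableNo}, which is every attribute, so {ChefID, TableNo} is a candidate key.
{Price, TableNo}⁺ = {ChefID, Date, Ingredient, KitchenStation, Price, TableNo}, which is every attribute, so {Price, TableNo} is a candidate key.
Any other superkey properly contains one of these, so there are no further candidate keys.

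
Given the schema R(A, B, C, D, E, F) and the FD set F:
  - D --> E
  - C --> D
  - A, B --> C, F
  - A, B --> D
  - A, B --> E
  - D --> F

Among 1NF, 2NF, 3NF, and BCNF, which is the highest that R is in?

Candidate key: {A, B}. Prime attributes: {A, B}.
D --> E breaks BCNF: {D}⁺ = {D, E, F}, so {D} is not a superkey.
Because {E} is non-prime and the left side of D --> E is not a superkey, the relation is not in 3NF.
No proper subset of a key has a non-prime attribute in its closure, so there is no partial dependency; 2NF holds.

2NF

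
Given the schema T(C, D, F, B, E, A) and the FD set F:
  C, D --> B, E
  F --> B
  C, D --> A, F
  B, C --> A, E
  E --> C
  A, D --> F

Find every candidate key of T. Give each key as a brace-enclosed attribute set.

{C, D}, {D, E}

Attributes never on any right-hand side: {D} — every candidate key must contain it.
Closure of {C, D} is {A, B, C, D, E, F}, the whole schema; {C, D} is a candidate key.
Closure of {D, E} is {A, B, C, D, E, F}, the whole schema; {D, E} is a candidate key.
These are minimal and exhaustive — every other superkey contains one of them.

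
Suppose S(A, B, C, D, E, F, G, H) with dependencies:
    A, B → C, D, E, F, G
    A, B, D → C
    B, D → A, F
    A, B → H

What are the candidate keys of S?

{A, B}, {B, D}

{B} never appears on the right of any FD, so every key must include it.
{A, B}⁺ = {A, B, C, D, E, F, G, H} — all of the relation — so {A, B} is a candidate key.
{B, D}⁺ = {A, B, C, D, E, F, G, H} — all of the relation — so {B, D} is a candidate key.
Any other superkey properly contains one of these, so there are no further candidate keys.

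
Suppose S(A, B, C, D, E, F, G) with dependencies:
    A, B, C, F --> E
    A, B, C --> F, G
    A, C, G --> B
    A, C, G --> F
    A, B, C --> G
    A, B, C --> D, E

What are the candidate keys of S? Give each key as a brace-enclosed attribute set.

{A, C} never appear on the right of any FD, so every key must include all of them.
{A, B, C}⁺ = {A, B, C, D, E, F, G} — all of the relation — so {A, B, C} is a candidate key.
{A, C, G}⁺ = {A, B, C, D, E, F, G} — all of the relation — so {A, C, G} is a candidate key.
Any other superkey properly contains one of these, so there are no further candidate keys.

{A, B, C}, {A, C, G}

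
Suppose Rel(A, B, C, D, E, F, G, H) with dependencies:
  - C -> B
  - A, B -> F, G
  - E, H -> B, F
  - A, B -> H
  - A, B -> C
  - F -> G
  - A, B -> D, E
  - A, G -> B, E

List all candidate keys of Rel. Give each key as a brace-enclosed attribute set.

Attributes never on any right-hand side: {A} — every candidate key must contain it.
{A, B} is a candidate key since {A, B}⁺ = {A, B, C, D, E, F, G, H} covers every attribute.
{A, C} is a candidate key since {A, C}⁺ = {A, B, C, D, E, F, G, H} covers every attribute.
{A, F} is a candidate key since {A, F}⁺ = {A, B, C, D, E, F, G, H} covers every attribute.
{A, G} is a candidate key since {A, G}⁺ = {A, B, C, D, E, F, G, H} covers every attribute.
{A, E, H} is a candidate key since {A, E, H}⁺ = {A, B, C, D, E, F, G, H} covers every attribute.
These are minimal and exhaustive — every other superkey contains one of them.

{A, B}, {A, C}, {A, E, H}, {A, F}, {A, G}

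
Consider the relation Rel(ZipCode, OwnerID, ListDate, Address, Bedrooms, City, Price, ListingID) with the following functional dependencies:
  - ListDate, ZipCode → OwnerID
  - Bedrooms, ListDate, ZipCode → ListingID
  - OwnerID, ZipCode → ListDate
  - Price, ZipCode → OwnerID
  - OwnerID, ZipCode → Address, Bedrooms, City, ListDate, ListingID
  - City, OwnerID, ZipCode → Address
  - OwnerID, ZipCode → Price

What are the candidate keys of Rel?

No FD produces {ZipCode}, so it must be in every candidate key.
{ListDate, ZipCode}⁺ = {Address, Bedrooms, City, ListDate, ListingID, OwnerID, Price, ZipCode}, which is every attribute, so {ListDate, ZipCode} is a candidate key.
{OwnerID, ZipCode}⁺ = {Address, Bedrooms, City, ListDate, ListingID, OwnerID, Price, ZipCode}, which is every attribute, so {OwnerID, ZipCode} is a candidate key.
{Price, ZipCode}⁺ = {Address, Bedrooms, City, ListDate, ListingID, OwnerID, Price, ZipCode}, which is every attribute, so {Price, ZipCode} is a candidate key.
These are minimal and exhaustive — every other superkey contains one of them.

{ListDate, ZipCode}, {OwnerID, ZipCode}, {Price, ZipCode}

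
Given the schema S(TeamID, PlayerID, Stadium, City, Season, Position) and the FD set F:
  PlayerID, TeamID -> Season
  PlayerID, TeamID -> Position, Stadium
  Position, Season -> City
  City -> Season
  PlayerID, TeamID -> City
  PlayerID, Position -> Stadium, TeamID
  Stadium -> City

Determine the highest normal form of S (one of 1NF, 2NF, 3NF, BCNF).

Candidate keys: {PlayerID, Position}, {PlayerID, TeamID}. Prime attributes: {PlayerID, Position, TeamID}.
Position, Season -> City: {Position, Season}⁺ = {City, Position, Season}, which is not all of the attributes, so the left side is not a superkey — BCNF is violated.
Because {City} is non-prime and the left side of Position, Season -> City is not a superkey, the relation is not in 3NF.
No non-prime attribute depends on a proper subset of any candidate key, so 2NF holds.

2NF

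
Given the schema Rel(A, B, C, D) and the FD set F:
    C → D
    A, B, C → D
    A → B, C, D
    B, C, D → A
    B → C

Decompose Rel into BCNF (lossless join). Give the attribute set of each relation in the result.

{A, B, C}; {C, D}

Candidate keys of the original relation: {A}, {B}.
In {A, B, C, D}, {C} is not a superkey ({C}⁺ restricted to this set is {C, D}), so split on C → D into {C, D} and {A, B, C}.
{C, D} has no BCNF violation.
{A, B, C} has no BCNF violation.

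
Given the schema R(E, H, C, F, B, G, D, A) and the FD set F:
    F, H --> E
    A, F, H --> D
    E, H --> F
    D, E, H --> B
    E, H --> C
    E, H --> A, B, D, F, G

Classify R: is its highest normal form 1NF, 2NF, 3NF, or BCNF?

BCNF

Candidate keys: {E, H}, {F, H}. Prime attributes: {E, F, H}.
The left-hand side of every FD is a superkey, so BCNF is satisfied.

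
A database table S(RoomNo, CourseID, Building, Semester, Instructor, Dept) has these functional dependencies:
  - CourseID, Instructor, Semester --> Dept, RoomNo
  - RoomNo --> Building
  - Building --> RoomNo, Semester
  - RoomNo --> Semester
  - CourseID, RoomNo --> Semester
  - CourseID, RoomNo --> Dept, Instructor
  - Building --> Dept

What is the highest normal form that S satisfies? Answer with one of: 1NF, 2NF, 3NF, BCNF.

1NF

Candidate keys: {Building, CourseID}, {CourseID, Instructor, Semester}, {CourseID, RoomNo}. Prime attributes: {Building, CourseID, Instructor, RoomNo, Semester}.
RoomNo --> Building: {RoomNo}⁺ = {Building, Dept, RoomNo, Semester}, which is not all of the attributes, so the left side is not a superkey — BCNF is violated.
Building --> Dept determines the non-prime attribute {Dept} from a non-superkey — 3NF is violated.
The proper key subset {Building} of {Building, CourseID} determines non-prime {Dept}, so the relation is not even in 2NF.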